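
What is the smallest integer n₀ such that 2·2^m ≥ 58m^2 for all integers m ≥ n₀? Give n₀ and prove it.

n₀ = 13

At m = 12: 8192 < 8352, so the inequality fails and n₀ ≥ 13. We prove 2·2^m ≥ 58m^2 for all m ≥ 13.
For the base case m = 13: 2·2^m = 16384 and 58m^2 = 9802, so 16384 ≥ 9802.
Inductive step: assume the claim holds for m = j, so 2·2^j ≥ 58j^2.
Then 2·2^(j + 1) = 2·(2·2^j) ≥ 2·(58j^2).
Also, for j ≥ 13 we have 2·(58j^2) ≥ 58(j+1)^2, since 2 ≥ (1 + 1/j)^2 for all j ≥ 13.
Combining, 2·2^(j + 1) ≥ 58(j+1)^2.
By induction, the statement is established for all m ≥ 13.
Hence the smallest such n₀ is 13.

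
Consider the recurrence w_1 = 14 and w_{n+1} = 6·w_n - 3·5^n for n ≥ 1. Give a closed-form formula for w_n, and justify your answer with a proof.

w_n = 3·5^n - 6^(n - 1)

Computing the first terms: w_1 = 14, w_2 = 69, w_3 = 339. This suggests w_n = 3·5^n - 6^(n - 1).
For the base case n = 1: the formula gives 14 = 14 = w_1.
For the inductive step, assume it holds for an arbitrary i ≥ 1, so w_i = 3·5^i - 6^(i - 1).
Then w_{i+1} = 6·w_i - 3·5^i = 6·(3·5^i - 6^(i - 1)) - 3·5^i = 3·5^(i + 1) - 6^i = 3·5^(i+1) - 6^((i+1) - 1),
which is the claimed formula at n = i+1.
By the principle of mathematical induction, the result holds for all n ≥ 1.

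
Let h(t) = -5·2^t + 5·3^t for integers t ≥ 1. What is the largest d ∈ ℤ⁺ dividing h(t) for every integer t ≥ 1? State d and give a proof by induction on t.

Computing the first values: h(1) = 5 and h(2) = 25; gcd(5, 25) = 5, so d ≤ 5.
We prove 5 | -5·2^t + 5·3^t for all t ≥ 1 by induction on t.
For the base case t = 1: h(1) = 5 = 5·(1), so 5 | h(1).
Suppose the result is true for t = k, i.e. 5 | h(k). Then
h(k+1) − 3·h(k) = (-5·2^(k+1) + 5·3^(k+1)) − 3·(-5·2^k + 5·3^k) = (-5)·2^k·(2 − 3) = (5)·2^k. Since 5 | h(k) by the inductive hypothesis, 5 | 3·h(k); and 5 | 5 since 5 = 5·1. Therefore 5 | h(k+1).
By induction, the statement is established for all t ≥ 1.
Therefore the largest such d is 5.

d = 5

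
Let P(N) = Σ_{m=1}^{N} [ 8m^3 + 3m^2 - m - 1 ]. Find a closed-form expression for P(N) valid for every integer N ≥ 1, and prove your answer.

P(N) = N(2N^3 + 5N^2 + 3N - 1)

We claim P(N) = N(2N^3 + 5N^2 + 3N - 1) for all N ≥ 1.
When N = 1: P(1) = 9, and the closed form gives 9. They agree.
Inductive step: suppose the statement holds for some m ≥ 1, so P(m) = m(2m^3 + 5m^2 + 3m - 1).
Then P(m+1) = P(m) + (8m^3 + 27m^2 + 29m + 9) = (m(2m^3 + 5m^2 + 3m - 1)) + (8m^3 + 27m^2 + 29m + 9).
Simplifying, P(m+1) = (m + 1)(2m^3 + 11m^2 + 19m + 9) = (m+1)(2(m+1)^3 + 5(m+1)^2 + 3(m+1) - 1),
which is the closed form with N = m+1.
By induction, the statement is established for all N ≥ 1.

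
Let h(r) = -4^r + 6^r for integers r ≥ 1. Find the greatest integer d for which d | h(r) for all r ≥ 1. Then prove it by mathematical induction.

Computing the first values: h(1) = 2 and h(2) = 20; gcd(2, 20) = 2, so d ≤ 2.
We prove 2 | -4^r + 6^r for all r ≥ 1 by induction on r.
When r = 1: h(1) = 2 = 2·(1), so 2 | h(1).
Inductive step: assume the claim holds for r = i, i.e. 2 | h(i). Then
6^{i+1} − 4^{i+1} = 6·6^i − 4·4^i = 6·(6^i − 4^i) + (2)·4^i. The first term is divisible by 2 by the inductive hypothesis, and the second term (2)·4^i is divisible by 2 since 2 | 2. Hence 2 | h(i+1).
This completes the induction.
Therefore the largest such d is 2.

d = 2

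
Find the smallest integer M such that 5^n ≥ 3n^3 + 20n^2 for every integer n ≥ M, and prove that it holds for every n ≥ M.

M = 4

At n = 3: 125 < 261, so the inequality fails and M ≥ 4. We prove 5^n ≥ 3n^3 + 20n^2 for all n ≥ 4.
Base case (n = 4): 5^n = 625 and 3n^3 + 20n^2 = 512, so 625 ≥ 512.
Inductive step: suppose the statement holds for some p ≥ 4, so 5^p ≥ 3p^3 + 20p^2.
Then 5^(p + 1) = 5·(5^p) ≥ 5·(3p^3 + 20p^2).
Also, for p ≥ 4 we have 5·(3p^3 + 20p^2) ≥ 3(p+1)^3 + 20(p+1)^2, since 5·(3p^3 + 20p^2) − (3(p+1)^3 + 20(p+1)^2) = 12p^3 + 71p^2 - 49p - 23, which is nonnegative for all p ≥ 4.
Combining, 5^(p + 1) ≥ 3(p+1)^3 + 20(p+1)^2.
This completes the induction.
Hence the smallest such M is 4.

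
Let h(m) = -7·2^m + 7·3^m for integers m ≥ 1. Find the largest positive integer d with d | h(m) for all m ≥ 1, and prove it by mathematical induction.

Computing the first values: h(1) = 7 and h(2) = 35; gcd(7, 35) = 7, so d ≤ 7.
We prove 7 | -7·2^m + 7·3^m for all m ≥ 1 by induction on m.
Base step (m = 1): h(1) = 7 = 7·(1), so 7 | h(1).
Suppose the result is true for m = r, i.e. 7 | h(r). Then
h(r+1) − 3·h(r) = (-7·2^(r+1) + 7·3^(r+1)) − 3·(-7·2^r + 7·3^r) = (-7)·2^r·(2 − 3) = (7)·2^r. Since 7 | h(r) by the inductive hypothesis, 7 | 3·h(r); and 7 | 7 since 7 = 7·1. Therefore 7 | h(r+1).
By the principle of mathematical induction, the result holds for all m ≥ 1.
Therefore the largest such d is 7.

d = 7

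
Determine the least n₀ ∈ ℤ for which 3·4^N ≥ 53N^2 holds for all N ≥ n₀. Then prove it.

At N = 4: 768 < 848, so the inequality fails and n₀ ≥ 5. We prove 3·4^N ≥ 53N^2 for all N ≥ 5.
Base case (N = 5): 3·4^N = 3072 and 53N^2 = 1325, so 3072 ≥ 1325.
Inductive step: assume the claim holds for N = r, so 3·4^r ≥ 53r^2.
Then 3·4^(r + 1) = 4·(3·4^r) ≥ 4·(53r^2).
Also, for r ≥ 5 we have 4·(53r^2) ≥ 53(r+1)^2, since 4 ≥ (1 + 1/r)^2 for all r ≥ 5.
Combining, 3·4^(r + 1) ≥ 53(r+1)^2.
This completes the induction.
Hence the smallest such n₀ is 5.

n₀ = 5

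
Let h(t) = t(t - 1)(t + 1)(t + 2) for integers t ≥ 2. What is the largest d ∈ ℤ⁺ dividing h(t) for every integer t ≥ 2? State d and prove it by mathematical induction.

Computing the first values: h(2) = 24 and h(3) = 120; gcd(24, 120) = 24, so d ≤ 24.
We prove 24 | t(t - 1)(t + 1)(t + 2) for all t ≥ 2 by induction on t.
Base step (t = 2): h(2) = 24 = 24·(1), so 24 | h(2).
Inductive step: suppose the statement holds for some r ≥ 2, i.e. 24 | h(r). Then
h(r+1) − h(r) = r·(r+1)·(r+2)·(r+3) − (r-1)·r·(r+1)·(r+2) = r·(r+1)·(r+2)·[(r+3) − (r-1)] = 4·r·(r+1)·(r+2). The product of 3 consecutive integers is divisible by (3)! = 6, so h(r+1) − h(r) is divisible by 4·6 = 24. By the inductive hypothesis 24 | h(r), hence 24 | h(r+1).
By the principle of mathematical induction, the result holds for all t ≥ 2.
Therefore the largest such d is 24.

d = 24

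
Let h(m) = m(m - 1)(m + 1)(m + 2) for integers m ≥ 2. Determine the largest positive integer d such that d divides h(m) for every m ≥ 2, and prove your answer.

d = 24

Computing the first values: h(2) = 24 and h(3) = 120; gcd(24, 120) = 24, so d ≤ 24.
We prove 24 | m(m - 1)(m + 1)(m + 2) for all m ≥ 2 by induction on m.
When m = 2: h(2) = 24 = 24·(1), so 24 | h(2).
Inductive step: assume the claim holds for m = i, i.e. 24 | h(i). Then
h(i+1) − h(i) = i·(i+1)·(i+2)·(i+3) − (i-1)·i·(i+1)·(i+2) = i·(i+1)·(i+2)·[(i+3) − (i-1)] = 4·i·(i+1)·(i+2). The product of 3 consecutive integers is divisible by (3)! = 6, so h(i+1) − h(i) is divisible by 4·6 = 24. By the inductive hypothesis 24 | h(i), hence 24 | h(i+1).
Hence, by induction on m, the claim holds for every m ≥ 2.
Therefore the largest such d is 24.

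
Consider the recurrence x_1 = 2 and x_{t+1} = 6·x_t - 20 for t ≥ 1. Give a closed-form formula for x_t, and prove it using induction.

Computing the first terms: x_1 = 2, x_2 = -8, x_3 = -68. This suggests x_t = -2·6^(t - 1) + 4.
Base case (t = 1): the formula gives 2 = 2 = x_1.
Suppose the result is true for t = j, so x_j = -2·6^(j - 1) + 4.
Then x_{j+1} = 6·x_j - 20 = 6·(-2·6^(j - 1) + 4) - 20 = -2·6^j + 4 = -2·6^((j+1) - 1) + 4,
which is the claimed formula at t = j+1.
By induction, the statement is established for all t ≥ 1.

x_t = -2·6^(t - 1) + 4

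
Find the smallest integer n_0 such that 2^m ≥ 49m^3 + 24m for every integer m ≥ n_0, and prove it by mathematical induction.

n_0 = 19

At m = 18: 262144 < 286200, so the inequality fails and n_0 ≥ 19. We prove 2^m ≥ 49m^3 + 24m for all m ≥ 19.
When m = 19: 2^m = 524288 and 49m^3 + 24m = 336547, so 524288 ≥ 336547.
For the inductive step, assume it holds for an arbitrary p ≥ 19, so 2^p ≥ 49p^3 + 24p.
Then 2^(p + 1) = 2·(2^p) ≥ 2·(49p^3 + 24p).
Also, for p ≥ 19 we have 2·(49p^3 + 24p) ≥ 49(p+1)^3 + 24(p+1), since 2·(49p^3 + 24p) − (49(p+1)^3 + 24(p+1)) = 49p^3 - 147p^2 - 123p - 73, which is nonnegative for all p ≥ 19.
Combining, 2^(p + 1) ≥ 49(p+1)^3 + 24(p+1).
By the principle of mathematical induction, the result holds for all m ≥ 19.
Hence the smallest such n_0 is 19.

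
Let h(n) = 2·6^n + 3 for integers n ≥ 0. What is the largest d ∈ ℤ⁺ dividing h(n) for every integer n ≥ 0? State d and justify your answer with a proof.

Computing the first values: h(0) = 5 and h(1) = 15; gcd(5, 15) = 5, so d ≤ 5.
We prove 5 | 2·6^n + 3 for all n ≥ 0 by induction on n.
Base case (n = 0): h(0) = 5 = 5·(1), so 5 | h(0).
Inductive step: suppose the statement holds for some p ≥ 0, i.e. 5 | h(p). Then
h(p+1) = 2·6^(p+1) + 3 = 6·(2·6^p + 3) - 15 = 6·h(p) - 15. The first term is divisible by 5 by the inductive hypothesis, and -15 is divisible by 5. Hence 5 | h(p+1).
This completes the induction.
Therefore the largest such d is 5.

d = 5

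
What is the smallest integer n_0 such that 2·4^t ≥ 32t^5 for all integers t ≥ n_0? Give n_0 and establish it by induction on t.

n_0 = 11

At t = 10: 2097152 < 3200000, so the inequality fails and n_0 ≥ 11. We prove 2·4^t ≥ 32t^5 for all t ≥ 11.
For the base case t = 11: 2·4^t = 8388608 and 32t^5 = 5153632, so 8388608 ≥ 5153632.
Suppose the result is true for t = j, so 2·4^j ≥ 32j^5.
Then 2·4^(j + 1) = 4·(2·4^j) ≥ 4·(32j^5).
Also, for j ≥ 11 we have 4·(32j^5) ≥ 32(j+1)^5, since 4 ≥ (1 + 1/j)^5 for all j ≥ 11.
Combining, 2·4^(j + 1) ≥ 32(j+1)^5.
This completes the induction.
Hence the smallest such n_0 is 11.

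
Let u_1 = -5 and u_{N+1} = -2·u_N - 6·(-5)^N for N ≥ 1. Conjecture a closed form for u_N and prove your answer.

Computing the first terms: u_1 = -5, u_2 = 40, u_3 = -230. This suggests u_N = 5(-2)^(N - 1) + 2(-5)^N.
Base step (N = 1): the formula gives -5 = -5 = u_1.
For the inductive step, assume it holds for an arbitrary j ≥ 1, so u_j = 5(-2)^(j - 1) + 2(-5)^j.
Then u_{j+1} = -2·u_j - 6·(-5)^j = -2·(5(-2)^(j - 1) + 2(-5)^j) - 6·(-5)^j = 5(-2)^j + 2(-5)^(j + 1) = 5(-2)^((j+1) - 1) + 2(-5)^(j+1),
which is the claimed formula at N = j+1.
By the principle of mathematical induction, the result holds for all N ≥ 1.

u_N = 5(-2)^(N - 1) + 2(-5)^N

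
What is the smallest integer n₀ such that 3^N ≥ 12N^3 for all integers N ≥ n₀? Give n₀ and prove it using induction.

At N = 7: 2187 < 4116, so the inequality fails and n₀ ≥ 8. We prove 3^N ≥ 12N^3 for all N ≥ 8.
For the base case N = 8: 3^N = 6561 and 12N^3 = 6144, so 6561 ≥ 6144.
Suppose the result is true for N = r, so 3^r ≥ 12r^3.
Then 3^(r + 1) = 3·(3^r) ≥ 3·(12r^3).
Also, for r ≥ 8 we have 3·(12r^3) ≥ 12(r+1)^3, since 3 ≥ (1 + 1/r)^3 for all r ≥ 8.
Combining, 3^(r + 1) ≥ 12(r+1)^3.
This completes the induction.
Hence the smallest such n₀ is 8.

n₀ = 8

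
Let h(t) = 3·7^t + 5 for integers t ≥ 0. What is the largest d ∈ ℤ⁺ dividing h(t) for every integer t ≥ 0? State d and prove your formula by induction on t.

Computing the first values: h(0) = 8 and h(1) = 26; gcd(8, 26) = 2, so d ≤ 2.
We prove 2 | 3·7^t + 5 for all t ≥ 0 by induction on t.
Base case (t = 0): h(0) = 8 = 2·(4), so 2 | h(0).
Suppose the result is true for t = m, i.e. 2 | h(m). Then
h(m+1) = 3·7^(m+1) + 5 = 7·(3·7^m + 5) - 30 = 7·h(m) - 30. The first term is divisible by 2 by the inductive hypothesis, and -30 is divisible by 2. Hence 2 | h(m+1).
Hence, by induction on t, the claim holds for every t ≥ 0.
Therefore the largest such d is 2.

d = 2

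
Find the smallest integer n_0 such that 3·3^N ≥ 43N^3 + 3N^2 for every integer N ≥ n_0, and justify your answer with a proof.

At N = 8: 19683 < 22208, so the inequality fails and n_0 ≥ 9. We prove 3·3^N ≥ 43N^3 + 3N^2 for all N ≥ 9.
Base step (N = 9): 3·3^N = 59049 and 43N^3 + 3N^2 = 31590, so 59049 ≥ 31590.
Inductive step: suppose the statement holds for some j ≥ 9, so 3·3^j ≥ 43j^3 + 3j^2.
Then 3·3^(j + 1) = 3·(3·3^j) ≥ 3·(43j^3 + 3j^2).
Also, for j ≥ 9 we have 3·(43j^3 + 3j^2) ≥ 43(j+1)^3 + 3(j+1)^2, since 3·(43j^3 + 3j^2) − (43(j+1)^3 + 3(j+1)^2) = 86j^3 - 123j^2 - 135j - 46, which is nonnegative for all j ≥ 9.
Combining, 3·3^(j + 1) ≥ 43(j+1)^3 + 3(j+1)^2.
By the principle of mathematical induction, the result holds for all N ≥ 9.
Hence the smallest such n_0 is 9.

n_0 = 9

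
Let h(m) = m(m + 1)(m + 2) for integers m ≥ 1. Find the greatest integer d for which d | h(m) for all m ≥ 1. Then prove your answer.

Computing the first values: h(1) = 6 and h(2) = 24; gcd(6, 24) = 6, so d ≤ 6.
We prove 6 | m(m + 1)(m + 2) for all m ≥ 1 by induction on m.
Base case (m = 1): h(1) = 6 = 6·(1), so 6 | h(1).
Inductive step: assume the claim holds for m = r, i.e. 6 | h(r). Then
h(r+1) − h(r) = (r+1)·(r+2)·(r+3) − r·(r+1)·(r+2) = (r+1)·(r+2)·[(r+3) − r] = 3·(r+1)·(r+2). The product of 2 consecutive integers is divisible by (2)! = 2, so h(r+1) − h(r) is divisible by 3·2 = 6. By the inductive hypothesis 6 | h(r), hence 6 | h(r+1).
This completes the induction.
Therefore the largest such d is 6.

d = 6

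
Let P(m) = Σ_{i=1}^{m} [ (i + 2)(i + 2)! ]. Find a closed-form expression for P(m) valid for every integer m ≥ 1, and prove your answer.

We claim P(m) = (m + 3)! - 6 for all m ≥ 1.
For the base case m = 1: P(1) = 18, and the closed form gives 18. They agree.
Inductive step: assume the claim holds for m = i, so P(i) = (i + 3)! - 6.
Then P(i+1) = P(i) + ((i + 3)(i + 3)!) = ((i + 3)! - 6) + ((i + 3)(i + 3)!).
Simplifying, P(i+1) = ((i+1) + 3)! - 6,
which is the closed form with m = i+1.
Hence, by induction on m, the claim holds for every m ≥ 1.

P(m) = (m + 3)! - 6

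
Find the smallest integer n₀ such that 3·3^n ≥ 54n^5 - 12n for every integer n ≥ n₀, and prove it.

n₀ = 15

At n = 14: 14348907 < 29042328, so the inequality fails and n₀ ≥ 15. We prove 3·3^n ≥ 54n^5 - 12n for all n ≥ 15.
Base case (n = 15): 3·3^n = 43046721 and 54n^5 - 12n = 41006070, so 43046721 ≥ 41006070.
Inductive step: assume the claim holds for n = p, so 3·3^p ≥ 54p^5 - 12p.
Then 3·3^(p + 1) = 3·(3·3^p) ≥ 3·(54p^5 - 12p).
Also, for p ≥ 15 we have 3·(54p^5 - 12p) ≥ 54(p+1)^5 - 12(p+1), since 3·(54p^5 - 12p) − (54(p+1)^5 - 12(p+1)) = 108p^5 - 270p^4 - 540p^3 - 540p^2 - 294p - 42, which is nonnegative for all p ≥ 15.
Combining, 3·3^(p + 1) ≥ 54(p+1)^5 - 12(p+1).
By induction, the statement is established for all n ≥ 15.
Hence the smallest such n₀ is 15.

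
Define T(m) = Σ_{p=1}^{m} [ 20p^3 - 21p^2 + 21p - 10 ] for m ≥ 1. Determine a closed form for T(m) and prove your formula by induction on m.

We claim T(m) = m(5m^3 + 3m^2 + 5m - 3) for all m ≥ 1.
Base step (m = 1): T(1) = 10, and the closed form gives 10. They agree.
For the inductive step, assume it holds for an arbitrary p ≥ 1, so T(p) = p(5p^3 + 3p^2 + 5p - 3).
Then T(p+1) = T(p) + (20p^3 + 39p^2 + 39p + 10) = (p(5p^3 + 3p^2 + 5p - 3)) + (20p^3 + 39p^2 + 39p + 10).
Simplifying, T(p+1) = (p + 1)(5p^3 + 18p^2 + 26p + 10) = (p+1)(5(p+1)^3 + 3(p+1)^2 + 5(p+1) - 3),
which is the closed form with m = p+1.
Hence, by induction on m, the claim holds for every m ≥ 1.

T(m) = m(5m^3 + 3m^2 + 5m - 3)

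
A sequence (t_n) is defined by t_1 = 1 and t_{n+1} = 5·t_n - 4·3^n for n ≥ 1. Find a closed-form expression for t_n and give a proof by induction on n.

Computing the first terms: t_1 = 1, t_2 = -7, t_3 = -71. This suggests t_n = 2·3^n - 5^n.
When n = 1: the formula gives 1 = 1 = t_1.
For the inductive step, assume it holds for an arbitrary k ≥ 1, so t_k = 2·3^k - 5^k.
Then t_{k+1} = 5·t_k - 4·3^k = 5·(2·3^k - 5^k) - 4·3^k = 2·3^(k + 1) - 5^(k + 1),
which is the claimed formula at n = k+1.
Hence, by induction on n, the claim holds for every n ≥ 1.

t_n = 2·3^n - 5^n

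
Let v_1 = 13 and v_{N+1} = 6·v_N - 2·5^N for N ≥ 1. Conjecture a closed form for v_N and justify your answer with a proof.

Computing the first terms: v_1 = 13, v_2 = 68, v_3 = 358. This suggests v_N = 2·5^N + 3·6^(N - 1).
When N = 1: the formula gives 13 = 13 = v_1.
Inductive step: suppose the statement holds for some i ≥ 1, so v_i = 2·5^i + 3·6^(i - 1).
Then v_{i+1} = 6·v_i - 2·5^i = 6·(2·5^i + 3·6^(i - 1)) - 2·5^i = 2·5^(i + 1) + 3·6^i = 2·5^(i+1) + 3·6^((i+1) - 1),
which is the claimed formula at N = i+1.
By the principle of mathematical induction, the result holds for all N ≥ 1.

v_N = 2·5^N + 3·6^(N - 1)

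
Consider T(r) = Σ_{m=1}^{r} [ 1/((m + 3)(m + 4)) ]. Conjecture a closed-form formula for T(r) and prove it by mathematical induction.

T(r) = r/(4(r + 4))

We claim T(r) = r/(4(r + 4)) for all r ≥ 1.
Base case (r = 1): T(1) = 1/20, and the closed form gives 1/20. They agree.
Inductive step: suppose the statement holds for some m ≥ 1, so T(m) = m/(4(m + 4)).
Then T(m+1) = T(m) + (1/((m + 4)(m + 5))) = (m/(4(m + 4))) + (1/((m + 4)(m + 5))).
Simplifying, T(m+1) = (m + 1)/(4(m + 5)) = (m+1)/(4((m+1) + 4)),
which is the closed form with r = m+1.
By the principle of mathematical induction, the result holds for all r ≥ 1.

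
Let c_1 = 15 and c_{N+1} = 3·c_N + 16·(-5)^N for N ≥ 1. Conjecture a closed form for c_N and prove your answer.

Computing the first terms: c_1 = 15, c_2 = -35, c_3 = 295. This suggests c_N = -2(-5)^N + 5·3^(N - 1).
Base case (N = 1): the formula gives 15 = 15 = c_1.
Inductive step: assume the claim holds for N = r, so c_r = -2(-5)^r + 5·3^(r - 1).
Then c_{r+1} = 3·c_r + 16·(-5)^r = 3·(-2(-5)^r + 5·3^(r - 1)) + 16·(-5)^r = -2(-5)^(r + 1) + 5·3^r = -2(-5)^(r+1) + 5·3^((r+1) - 1),
which is the claimed formula at N = r+1.
By induction, the statement is established for all N ≥ 1.

c_N = -2(-5)^N + 5·3^(N - 1)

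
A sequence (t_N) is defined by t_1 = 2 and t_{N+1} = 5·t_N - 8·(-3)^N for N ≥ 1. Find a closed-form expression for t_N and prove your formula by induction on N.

Computing the first terms: t_1 = 2, t_2 = 34, t_3 = 98. This suggests t_N = (-3)^N + 5^N.
Base step (N = 1): the formula gives 2 = 2 = t_1.
For the inductive step, assume it holds for an arbitrary j ≥ 1, so t_j = (-3)^j + 5^j.
Then t_{j+1} = 5·t_j - 8·(-3)^j = 5·((-3)^j + 5^j) - 8·(-3)^j = (-3)^(j + 1) + 5^(j + 1),
which is the claimed formula at N = j+1.
By induction, the statement is established for all N ≥ 1.

t_N = (-3)^N + 5^N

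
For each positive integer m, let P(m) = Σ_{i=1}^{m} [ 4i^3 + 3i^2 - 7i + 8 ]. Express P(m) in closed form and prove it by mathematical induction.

P(m) = m(m^3 + 3m^2 - m + 5)

We claim P(m) = m(m^3 + 3m^2 - m + 5) for all m ≥ 1.
Base case (m = 1): P(1) = 8, and the closed form gives 8. They agree.
For the inductive step, assume it holds for an arbitrary i ≥ 1, so P(i) = i(i^3 + 3i^2 - i + 5).
Then P(i+1) = P(i) + (4i^3 + 15i^2 + 11i + 8) = (i(i^3 + 3i^2 - i + 5)) + (4i^3 + 15i^2 + 11i + 8).
Simplifying, P(i+1) = (i + 1)(i^3 + 6i^2 + 8i + 8) = (i+1)((i+1)^3 + 3(i+1)^2 - (i+1) + 5),
which is the closed form with m = i+1.
This completes the induction.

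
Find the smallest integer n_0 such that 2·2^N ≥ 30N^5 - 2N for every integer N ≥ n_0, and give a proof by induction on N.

At N = 27: 268435456 < 430467156, so the inequality fails and n_0 ≥ 28. We prove 2·2^N ≥ 30N^5 - 2N for all N ≥ 28.
Base case (N = 28): 2·2^N = 536870912 and 30N^5 - 2N = 516310984, so 536870912 ≥ 516310984.
Suppose the result is true for N = k, so 2·2^k ≥ 30k^5 - 2k.
Then 2·2^(k + 1) = 2·(2·2^k) ≥ 2·(30k^5 - 2k).
Also, for k ≥ 28 we have 2·(30k^5 - 2k) ≥ 30(k+1)^5 - 2(k+1), since 2·(30k^5 - 2k) − (30(k+1)^5 - 2(k+1)) = 30k^5 - 150k^4 - 300k^3 - 300k^2 - 152k - 28, which is nonnegative for all k ≥ 28.
Combining, 2·2^(k + 1) ≥ 30(k+1)^5 - 2(k+1).
By induction, the statement is established for all N ≥ 28.
Hence the smallest such n_0 is 28.

n_0 = 28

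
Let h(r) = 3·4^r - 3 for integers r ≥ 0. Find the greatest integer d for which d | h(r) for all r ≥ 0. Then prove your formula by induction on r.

Computing the first values: h(0) = 0 and h(1) = 9; gcd(0, 9) = 9, so d ≤ 9.
We prove 9 | 3·4^r - 3 for all r ≥ 0 by induction on r.
Base case (r = 0): h(0) = 0 = 9·(0), so 9 | h(0).
Inductive step: assume the claim holds for r = i, i.e. 9 | h(i). Then
h(i+1) = 3·4^(i+1) - 3 = 4·(3·4^i - 3) + 9 = 4·h(i) + 9. The first term is divisible by 9 by the inductive hypothesis, and 9 is divisible by 9. Hence 9 | h(i+1).
Hence, by induction on r, the claim holds for every r ≥ 0.
Therefore the largest such d is 9.

d = 9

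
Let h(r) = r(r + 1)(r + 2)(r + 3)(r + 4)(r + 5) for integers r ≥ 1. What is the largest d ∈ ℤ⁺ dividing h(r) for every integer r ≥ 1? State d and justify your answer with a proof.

d = 720

Computing the first values: h(1) = 720 and h(2) = 5040; gcd(720, 5040) = 720, so d ≤ 720.
We prove 720 | r(r + 1)(r + 2)(r + 3)(r + 4)(r + 5) for all r ≥ 1 by induction on r.
Base step (r = 1): h(1) = 720 = 720·(1), so 720 | h(1).
Suppose the result is true for r = m, i.e. 720 | h(m). Then
h(m+1) − h(m) = (m+1)·(m+2)·(m+3)·(m+4)·(m+5)·(m+6) − m·(m+1)·(m+2)·(m+3)·(m+4)·(m+5) = (m+1)·(m+2)·(m+3)·(m+4)·(m+5)·[(m+6) − m] = 6·(m+1)·(m+2)·(m+3)·(m+4)·(m+5). The product of 5 consecutive integers is divisible by (5)! = 120, so h(m+1) − h(m) is divisible by 6·120 = 720. By the inductive hypothesis 720 | h(m), hence 720 | h(m+1).
By the principle of mathematical induction, the result holds for all r ≥ 1.
Therefore the largest such d is 720.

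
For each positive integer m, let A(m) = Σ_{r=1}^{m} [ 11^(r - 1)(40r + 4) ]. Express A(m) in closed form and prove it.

We claim A(m) = 4·11^m·m for all m ≥ 1.
For the base case m = 1: A(1) = 44, and the closed form gives 44. They agree.
Inductive step: assume the claim holds for m = r, so A(r) = 4·11^r·r.
Then A(r+1) = A(r) + (11^r(40r + 44)) = (4·11^r·r) + (11^r(40r + 44)).
Simplifying, A(r+1) = 44·11^r(r + 1) = 4·11^(r+1)·(r+1),
which is the closed form with m = r+1.
This completes the induction.

A(m) = 4·11^m·m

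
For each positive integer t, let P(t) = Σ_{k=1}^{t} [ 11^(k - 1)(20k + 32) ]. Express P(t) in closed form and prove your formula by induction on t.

P(t) = 11^t(2t + 3) - 3

We claim P(t) = 11^t(2t + 3) - 3 for all t ≥ 1.
When t = 1: P(1) = 52, and the closed form gives 52. They agree.
For the inductive step, assume it holds for an arbitrary k ≥ 1, so P(k) = 11^k(2k + 3) - 3.
Then P(k+1) = P(k) + (11^k(20k + 52)) = (11^k(2k + 3) - 3) + (11^k(20k + 52)).
Simplifying, P(k+1) = 22·11^k·k + 55·11^k - 3 = 11^(k+1)(2(k+1) + 3) - 3,
which is the closed form with t = k+1.
By the principle of mathematical induction, the result holds for all t ≥ 1.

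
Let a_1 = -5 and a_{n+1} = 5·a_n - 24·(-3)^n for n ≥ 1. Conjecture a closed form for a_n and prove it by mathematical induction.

a_n = -(-3)^(n + 1) + 4·5^(n - 1)

Computing the first terms: a_1 = -5, a_2 = 47, a_3 = 19. This suggests a_n = -(-3)^(n + 1) + 4·5^(n - 1).
Base case (n = 1): the formula gives -5 = -5 = a_1.
For the inductive step, assume it holds for an arbitrary m ≥ 1, so a_m = -(-3)^(m + 1) + 4·5^(m - 1).
Then a_{m+1} = 5·a_m - 24·(-3)^m = 5·(-(-3)^(m + 1) + 4·5^(m - 1)) - 24·(-3)^m = -(-3)^(m + 2) + 4·5^m = -(-3)^((m+1) + 1) + 4·5^((m+1) - 1),
which is the claimed formula at n = m+1.
By the principle of mathematical induction, the result holds for all n ≥ 1.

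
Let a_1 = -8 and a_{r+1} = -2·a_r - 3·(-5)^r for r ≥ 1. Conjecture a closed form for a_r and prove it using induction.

Computing the first terms: a_1 = -8, a_2 = 31, a_3 = -137. This suggests a_r = -3(-2)^(r - 1) + (-5)^r.
Base case (r = 1): the formula gives -8 = -8 = a_1.
For the inductive step, assume it holds for an arbitrary m ≥ 1, so a_m = -3(-2)^(m - 1) + (-5)^m.
Then a_{m+1} = -2·a_m - 3·(-5)^m = -2·(-3(-2)^(m - 1) + (-5)^m) - 3·(-5)^m = -3(-2)^m + (-5)^(m + 1) = -3(-2)^((m+1) - 1) + (-5)^(m+1),
which is the claimed formula at r = m+1.
This completes the induction.

a_r = -3(-2)^(r - 1) + (-5)^r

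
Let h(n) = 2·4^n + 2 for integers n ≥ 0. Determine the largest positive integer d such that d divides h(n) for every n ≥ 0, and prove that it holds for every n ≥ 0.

d = 2

Computing the first values: h(0) = 4 and h(1) = 10; gcd(4, 10) = 2, so d ≤ 2.
We prove 2 | 2·4^n + 2 for all n ≥ 0 by induction on n.
For the base case n = 0: h(0) = 4 = 2·(2), so 2 | h(0).
Inductive step: suppose the statement holds for some m ≥ 0, i.e. 2 | h(m). Then
h(m+1) = 2·4^(m+1) + 2 = 4·(2·4^m + 2) - 6 = 4·h(m) - 6. The first term is divisible by 2 by the inductive hypothesis, and -6 is divisible by 2. Hence 2 | h(m+1).
By induction, the statement is established for all n ≥ 0.
Therefore the largest such d is 2.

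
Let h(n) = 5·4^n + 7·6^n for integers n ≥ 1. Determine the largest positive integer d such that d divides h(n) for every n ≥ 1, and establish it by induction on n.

Computing the first values: h(1) = 62 and h(2) = 332; gcd(62, 332) = 2, so d ≤ 2.
We prove 2 | 5·4^n + 7·6^n for all n ≥ 1 by induction on n.
For the base case n = 1: h(1) = 62 = 2·(31), so 2 | h(1).
For the inductive step, assume it holds for an arbitrary k ≥ 1, i.e. 2 | h(k). Then
h(k+1) − 6·h(k) = (5·4^(k+1) + 7·6^(k+1)) − 6·(5·4^k + 7·6^k) = (5)·4^k·(4 − 6) = (-10)·4^k. Since 2 | h(k) by the inductive hypothesis, 2 | 6·h(k); and 2 | -10 since -10 = 2·-5. Therefore 2 | h(k+1).
By the principle of mathematical induction, the result holds for all n ≥ 1.
Therefore the largest such d is 2.

d = 2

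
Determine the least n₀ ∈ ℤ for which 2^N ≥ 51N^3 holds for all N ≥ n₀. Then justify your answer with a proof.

n₀ = 19

At N = 18: 262144 < 297432, so the inequality fails and n₀ ≥ 19. We prove 2^N ≥ 51N^3 for all N ≥ 19.
Base case (N = 19): 2^N = 524288 and 51N^3 = 349809, so 524288 ≥ 349809.
For the inductive step, assume it holds for an arbitrary m ≥ 19, so 2^m ≥ 51m^3.
Then 2^(m + 1) = 2·(2^m) ≥ 2·(51m^3).
Also, for m ≥ 19 we have 2·(51m^3) ≥ 51(m+1)^3, since 2 ≥ (1 + 1/m)^3 for all m ≥ 19.
Combining, 2^(m + 1) ≥ 51(m+1)^3.
Hence, by induction on N, the claim holds for every N ≥ 19.
Hence the smallest such n₀ is 19.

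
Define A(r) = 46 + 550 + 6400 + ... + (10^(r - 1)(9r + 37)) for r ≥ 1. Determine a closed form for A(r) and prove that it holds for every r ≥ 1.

A(r) = 10^r(r + 4) - 4

We claim A(r) = 10^r(r + 4) - 4 for all r ≥ 1.
For the base case r = 1: A(1) = 46, and the closed form gives 46. They agree.
For the inductive step, assume it holds for an arbitrary i ≥ 1, so A(i) = 10^i(i + 4) - 4.
Then A(i+1) = A(i) + (10^i(9i + 46)) = (10^i(i + 4) - 4) + (10^i(9i + 46)).
Simplifying, A(i+1) = 10·10^i·i + 50·10^i - 4 = 10^(i+1)((i+1) + 4) - 4,
which is the closed form with r = i+1.
Hence, by induction on r, the claim holds for every r ≥ 1.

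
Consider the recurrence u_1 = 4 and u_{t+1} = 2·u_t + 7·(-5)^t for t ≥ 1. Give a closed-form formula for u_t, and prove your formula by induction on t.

u_t = -(-5)^t - 2^(t - 1)

Computing the first terms: u_1 = 4, u_2 = -27, u_3 = 121. This suggests u_t = -(-5)^t - 2^(t - 1).
Base case (t = 1): the formula gives 4 = 4 = u_1.
Suppose the result is true for t = j, so u_j = -(-5)^j - 2^(j - 1).
Then u_{j+1} = 2·u_j + 7·(-5)^j = 2·(-(-5)^j - 2^(j - 1)) + 7·(-5)^j = -(-5)^(j + 1) - 2^j = -(-5)^(j+1) - 2^((j+1) - 1),
which is the claimed formula at t = j+1.
By the principle of mathematical induction, the result holds for all t ≥ 1.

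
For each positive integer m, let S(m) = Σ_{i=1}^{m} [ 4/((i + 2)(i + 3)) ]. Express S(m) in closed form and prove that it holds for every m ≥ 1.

S(m) = 4m/(3(m + 3))

We claim S(m) = 4m/(3(m + 3)) for all m ≥ 1.
When m = 1: S(1) = 1/3, and the closed form gives 1/3. They agree.
Inductive step: suppose the statement holds for some i ≥ 1, so S(i) = 4i/(3(i + 3)).
Then S(i+1) = S(i) + (4/((i + 3)(i + 4))) = (4i/(3(i + 3))) + (4/((i + 3)(i + 4))).
Simplifying, S(i+1) = 4(i + 1)/(3(i + 4)) = 4(i+1)/(3((i+1) + 3)),
which is the closed form with m = i+1.
This completes the induction.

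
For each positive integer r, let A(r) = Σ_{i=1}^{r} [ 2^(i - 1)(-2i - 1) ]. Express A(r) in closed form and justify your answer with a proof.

We claim A(r) = 2^r(-2r + 1) - 1 for all r ≥ 1.
When r = 1: A(1) = -3, and the closed form gives -3. They agree.
For the inductive step, assume it holds for an arbitrary i ≥ 1, so A(i) = 2^i(-2i + 1) - 1.
Then A(i+1) = A(i) + (2^i(-2i - 3)) = (2^i(-2i + 1) - 1) + (2^i(-2i - 3)).
Simplifying, A(i+1) = -4·2^i·i - 2·2^i - 1 = 2^(i+1)(-2(i+1) + 1) - 1,
which is the closed form with r = i+1.
By the principle of mathematical induction, the result holds for all r ≥ 1.

A(r) = 2^r(-2r + 1) - 1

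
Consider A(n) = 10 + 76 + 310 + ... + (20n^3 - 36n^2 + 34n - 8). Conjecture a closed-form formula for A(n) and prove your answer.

A(n) = n(5n^3 - 2n^2 + 4n + 3)

We claim A(n) = n(5n^3 - 2n^2 + 4n + 3) for all n ≥ 1.
When n = 1: A(1) = 10, and the closed form gives 10. They agree.
Suppose the result is true for n = m, so A(m) = m(5m^3 - 2m^2 + 4m + 3).
Then A(m+1) = A(m) + (20m^3 + 24m^2 + 22m + 10) = (m(5m^3 - 2m^2 + 4m + 3)) + (20m^3 + 24m^2 + 22m + 10).
Simplifying, A(m+1) = (m + 1)(5m^3 + 13m^2 + 15m + 10) = (m+1)(5(m+1)^3 - 2(m+1)^2 + 4(m+1) + 3),
which is the closed form with n = m+1.
Hence, by induction on n, the claim holds for every n ≥ 1.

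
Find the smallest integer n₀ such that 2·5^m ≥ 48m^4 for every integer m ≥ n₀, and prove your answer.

n₀ = 7

At m = 6: 31250 < 62208, so the inequality fails and n₀ ≥ 7. We prove 2·5^m ≥ 48m^4 for all m ≥ 7.
For the base case m = 7: 2·5^m = 156250 and 48m^4 = 115248, so 156250 ≥ 115248.
Suppose the result is true for m = k, so 2·5^k ≥ 48k^4.
Then 2·5^(k + 1) = 5·(2·5^k) ≥ 5·(48k^4).
Also, for k ≥ 7 we have 5·(48k^4) ≥ 48(k+1)^4, since 5 ≥ (1 + 1/k)^4 for all k ≥ 7.
Combining, 2·5^(k + 1) ≥ 48(k+1)^4.
Hence, by induction on m, the claim holds for every m ≥ 7.
Hence the smallest such n₀ is 7.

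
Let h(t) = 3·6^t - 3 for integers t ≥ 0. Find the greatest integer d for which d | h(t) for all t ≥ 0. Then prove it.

d = 15

Computing the first values: h(0) = 0 and h(1) = 15; gcd(0, 15) = 15, so d ≤ 15.
We prove 15 | 3·6^t - 3 for all t ≥ 0 by induction on t.
Base case (t = 0): h(0) = 0 = 15·(0), so 15 | h(0).
Inductive step: assume the claim holds for t = i, i.e. 15 | h(i). Then
h(i+1) = 3·6^(i+1) - 3 = 6·(3·6^i - 3) + 15 = 6·h(i) + 15. The first term is divisible by 15 by the inductive hypothesis, and 15 is divisible by 15. Hence 15 | h(i+1).
By the principle of mathematical induction, the result holds for all t ≥ 0.
Therefore the largest such d is 15.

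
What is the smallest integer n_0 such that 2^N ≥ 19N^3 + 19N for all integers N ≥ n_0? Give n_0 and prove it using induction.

At N = 16: 65536 < 78128, so the inequality fails and n_0 ≥ 17. We prove 2^N ≥ 19N^3 + 19N for all N ≥ 17.
Base step (N = 17): 2^N = 131072 and 19N^3 + 19N = 93670, so 131072 ≥ 93670.
Suppose the result is true for N = j, so 2^j ≥ 19j^3 + 19j.
Then 2^(j + 1) = 2·(2^j) ≥ 2·(19j^3 + 19j).
Also, for j ≥ 17 we have 2·(19j^3 + 19j) ≥ 19(j+1)^3 + 19(j+1), since 2·(19j^3 + 19j) − (19(j+1)^3 + 19(j+1)) = 19j^3 - 57j^2 - 38j - 38, which is nonnegative for all j ≥ 17.
Combining, 2^(j + 1) ≥ 19(j+1)^3 + 19(j+1).
This completes the induction.
Hence the smallest such n_0 is 17.

n_0 = 17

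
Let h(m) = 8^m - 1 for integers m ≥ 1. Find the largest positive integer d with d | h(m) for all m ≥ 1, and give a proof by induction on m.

Computing the first values: h(1) = 7 and h(2) = 63; gcd(7, 63) = 7, so d ≤ 7.
We prove 7 | 8^m - 1 for all m ≥ 1 by induction on m.
Base step (m = 1): h(1) = 7 = 7·(1), so 7 | h(1).
Suppose the result is true for m = r, i.e. 7 | h(r). Then
8^{r+1} − 1^{r+1} = 8·8^r − 1·1^r = 8·(8^r − 1^r) + (7)·1^r. The first term is divisible by 7 by the inductive hypothesis, and the second term (7)·1^r is divisible by 7 since 7 | 7. Hence 7 | h(r+1).
By the principle of mathematical induction, the result holds for all m ≥ 1.
Therefore the largest such d is 7.

d = 7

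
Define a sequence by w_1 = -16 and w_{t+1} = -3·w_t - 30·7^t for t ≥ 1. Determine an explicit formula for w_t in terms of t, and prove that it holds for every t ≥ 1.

Computing the first terms: w_1 = -16, w_2 = -162, w_3 = -984. This suggests w_t = 5(-3)^(t - 1) - 3·7^t.
Base case (t = 1): the formula gives -16 = -16 = w_1.
Inductive step: assume the claim holds for t = r, so w_r = 5(-3)^(r - 1) - 3·7^r.
Then w_{r+1} = -3·w_r - 30·7^r = -3·(5(-3)^(r - 1) - 3·7^r) - 30·7^r = 5(-3)^r - 3·7^(r + 1) = 5(-3)^((r+1) - 1) - 3·7^(r+1),
which is the claimed formula at t = r+1.
Hence, by induction on t, the claim holds for every t ≥ 1.

w_t = 5(-3)^(t - 1) - 3·7^t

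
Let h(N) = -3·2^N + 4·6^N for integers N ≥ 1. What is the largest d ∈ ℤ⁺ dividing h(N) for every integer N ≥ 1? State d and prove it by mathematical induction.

d = 6

Computing the first values: h(1) = 18 and h(2) = 132; gcd(18, 132) = 6, so d ≤ 6.
We prove 6 | -3·2^N + 4·6^N for all N ≥ 1 by induction on N.
Base step (N = 1): h(1) = 18 = 6·(3), so 6 | h(1).
Inductive step: assume the claim holds for N = m, i.e. 6 | h(m). Then
h(m+1) − 6·h(m) = (-3·2^(m+1) + 4·6^(m+1)) − 6·(-3·2^m + 4·6^m) = (-3)·2^m·(2 − 6) = (12)·2^m. Since 6 | h(m) by the inductive hypothesis, 6 | 6·h(m); and 6 | 12 since 12 = 6·2. Therefore 6 | h(m+1).
By the principle of mathematical induction, the result holds for all N ≥ 1.
Therefore the largest such d is 6.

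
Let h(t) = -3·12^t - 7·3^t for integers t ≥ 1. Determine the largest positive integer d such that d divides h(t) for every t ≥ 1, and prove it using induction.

Computing the first values: h(1) = -57 and h(2) = -495; gcd(-57, -495) = 3, so d ≤ 3.
We prove 3 | -3·12^t - 7·3^t for all t ≥ 1 by induction on t.
When t = 1: h(1) = -57 = 3·(-19), so 3 | h(1).
Inductive step: suppose the statement holds for some j ≥ 1, i.e. 3 | h(j). Then
h(j+1) − 12·h(j) = (-3·12^(j+1) - 7·3^(j+1)) − 12·(-3·12^j - 7·3^j) = (-7)·3^j·(3 − 12) = (63)·3^j. Since 3 | h(j) by the inductive hypothesis, 3 | 12·h(j); and 3 | 63 since 63 = 3·21. Therefore 3 | h(j+1).
This completes the induction.
Therefore the largest such d is 3.

d = 3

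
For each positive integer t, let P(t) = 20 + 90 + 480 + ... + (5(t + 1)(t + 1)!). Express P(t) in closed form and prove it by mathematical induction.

We claim P(t) = 5(t + 2)! - 10 for all t ≥ 1.
Base case (t = 1): P(1) = 20, and the closed form gives 20. They agree.
Inductive step: suppose the statement holds for some j ≥ 1, so P(j) = 5(j + 2)! - 10.
Then P(j+1) = P(j) + (5(j + 2)(j + 2)!) = (5(j + 2)! - 10) + (5(j + 2)(j + 2)!).
Simplifying, P(j+1) = 5((j+1) + 2)! - 10,
which is the closed form with t = j+1.
By induction, the statement is established for all t ≥ 1.

P(t) = 5(t + 2)! - 10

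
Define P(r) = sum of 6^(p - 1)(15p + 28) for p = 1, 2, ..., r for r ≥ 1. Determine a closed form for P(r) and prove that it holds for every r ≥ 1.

P(r) = 6^r(3r + 5) - 5

We claim P(r) = 6^r(3r + 5) - 5 for all r ≥ 1.
When r = 1: P(1) = 43, and the closed form gives 43. They agree.
Inductive step: suppose the statement holds for some p ≥ 1, so P(p) = 6^p(3p + 5) - 5.
Then P(p+1) = P(p) + (6^p(15p + 43)) = (6^p(3p + 5) - 5) + (6^p(15p + 43)).
Simplifying, P(p+1) = 18·6^p·p + 48·6^p - 5 = 6^(p+1)(3(p+1) + 5) - 5,
which is the closed form with r = p+1.
This completes the induction.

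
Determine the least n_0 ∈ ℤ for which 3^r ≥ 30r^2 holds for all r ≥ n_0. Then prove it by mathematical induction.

At r = 6: 729 < 1080, so the inequality fails and n_0 ≥ 7. We prove 3^r ≥ 30r^2 for all r ≥ 7.
When r = 7: 3^r = 2187 and 30r^2 = 1470, so 2187 ≥ 1470.
Inductive step: assume the claim holds for r = k, so 3^k ≥ 30k^2.
Then 3^(k + 1) = 3·(3^k) ≥ 3·(30k^2).
Also, for k ≥ 7 we have 3·(30k^2) ≥ 30(k+1)^2, since 3 ≥ (1 + 1/k)^2 for all k ≥ 7.
Combining, 3^(k + 1) ≥ 30(k+1)^2.
By induction, the statement is established for all r ≥ 7.
Hence the smallest such n_0 is 7.

n_0 = 7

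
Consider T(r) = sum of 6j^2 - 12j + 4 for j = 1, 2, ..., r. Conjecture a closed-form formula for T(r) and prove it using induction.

T(r) = r(2r^2 - 3r - 1)

We claim T(r) = r(2r^2 - 3r - 1) for all r ≥ 1.
Base step (r = 1): T(1) = -2, and the closed form gives -2. They agree.
Inductive step: suppose the statement holds for some j ≥ 1, so T(j) = j(2j^2 - 3j - 1).
Then T(j+1) = T(j) + (6j^2 - 2) = (j(2j^2 - 3j - 1)) + (6j^2 - 2).
Simplifying, T(j+1) = (j + 1)(2j^2 + j - 2) = (j+1)(2(j+1)^2 - 3(j+1) - 1),
which is the closed form with r = j+1.
This completes the induction.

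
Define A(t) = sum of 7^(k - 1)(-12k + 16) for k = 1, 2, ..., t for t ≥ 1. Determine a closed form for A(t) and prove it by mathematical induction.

We claim A(t) = 7^t(-2t + 3) - 3 for all t ≥ 1.
Base case (t = 1): A(1) = 4, and the closed form gives 4. They agree.
Suppose the result is true for t = k, so A(k) = 7^k(-2k + 3) - 3.
Then A(k+1) = A(k) + (7^k(-12k + 4)) = (7^k(-2k + 3) - 3) + (7^k(-12k + 4)).
Simplifying, A(k+1) = -14·7^k·k + 7·7^k - 3 = 7^(k+1)(-2(k+1) + 3) - 3,
which is the closed form with t = k+1.
By induction, the statement is established for all t ≥ 1.

A(t) = 7^t(-2t + 3) - 3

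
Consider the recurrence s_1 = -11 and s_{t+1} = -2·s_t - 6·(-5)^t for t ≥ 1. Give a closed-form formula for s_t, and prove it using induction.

Computing the first terms: s_1 = -11, s_2 = 52, s_3 = -254. This suggests s_t = -(-2)^(t - 1) + 2(-5)^t.
Base case (t = 1): the formula gives -11 = -11 = s_1.
Inductive step: assume the claim holds for t = m, so s_m = -(-2)^(m - 1) + 2(-5)^m.
Then s_{m+1} = -2·s_m - 6·(-5)^m = -2·(-(-2)^(m - 1) + 2(-5)^m) - 6·(-5)^m = -(-2)^m + 2(-5)^(m + 1) = -(-2)^((m+1) - 1) + 2(-5)^(m+1),
which is the claimed formula at t = m+1.
Hence, by induction on t, the claim holds for every t ≥ 1.

s_t = -(-2)^(t - 1) + 2(-5)^t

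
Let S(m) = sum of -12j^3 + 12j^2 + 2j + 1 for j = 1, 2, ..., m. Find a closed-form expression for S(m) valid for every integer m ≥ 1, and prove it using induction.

We claim S(m) = -m(3m^3 + 2m^2 - 4m - 4) for all m ≥ 1.
Base case (m = 1): S(1) = 3, and the closed form gives 3. They agree.
Inductive step: suppose the statement holds for some j ≥ 1, so S(j) = j(-3j^3 - 2j^2 + 4j + 4).
Then S(j+1) = S(j) + (-12j^3 - 24j^2 - 10j + 3) = (j(-3j^3 - 2j^2 + 4j + 4)) + (-12j^3 - 24j^2 - 10j + 3).
Simplifying, S(j+1) = -(j + 1)(3j^3 + 11j^2 + 9j - 3) = -(j+1)(3(j+1)^3 + 2(j+1)^2 - 4(j+1) - 4),
which is the closed form with m = j+1.
By induction, the statement is established for all m ≥ 1.

S(m) = -m(3m^3 + 2m^2 - 4m - 4)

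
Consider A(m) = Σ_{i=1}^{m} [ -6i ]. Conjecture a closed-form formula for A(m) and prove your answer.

We claim A(m) = -3m(m + 1) for all m ≥ 1.
For the base case m = 1: A(1) = -6, and the closed form gives -6. They agree.
Inductive step: assume the claim holds for m = i, so A(i) = 3i(-i - 1).
Then A(i+1) = A(i) + (-6i - 6) = (3i(-i - 1)) + (-6i - 6).
Simplifying, A(i+1) = -3(i + 1)(i + 2) = -3(i+1)((i+1) + 1),
which is the closed form with m = i+1.
Hence, by induction on m, the claim holds for every m ≥ 1.

A(m) = -3m(m + 1)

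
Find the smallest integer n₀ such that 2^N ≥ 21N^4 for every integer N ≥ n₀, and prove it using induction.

At N = 22: 4194304 < 4919376, so the inequality fails and n₀ ≥ 23. We prove 2^N ≥ 21N^4 for all N ≥ 23.
Base step (N = 23): 2^N = 8388608 and 21N^4 = 5876661, so 8388608 ≥ 5876661.
Suppose the result is true for N = k, so 2^k ≥ 21k^4.
Then 2^(k + 1) = 2·(2^k) ≥ 2·(21k^4).
Also, for k ≥ 23 we have 2·(21k^4) ≥ 21(k+1)^4, since 2 ≥ (1 + 1/k)^4 for all k ≥ 23.
Combining, 2^(k + 1) ≥ 21(k+1)^4.
This completes the induction.
Hence the smallest such n₀ is 23.

n₀ = 23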